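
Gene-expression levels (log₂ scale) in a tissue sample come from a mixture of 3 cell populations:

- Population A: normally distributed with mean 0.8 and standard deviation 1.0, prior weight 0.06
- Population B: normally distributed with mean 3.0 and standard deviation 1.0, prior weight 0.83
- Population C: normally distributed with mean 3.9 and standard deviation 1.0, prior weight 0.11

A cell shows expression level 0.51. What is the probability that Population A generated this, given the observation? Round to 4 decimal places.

Apply Bayes' rule: the posterior for each component is proportional to its prior times its likelihood at x.
Component likelihoods at x = 0.51:
  p_A = 0.382515
  p_B = 0.0179711
  p_C = 0.00127477
Prior × likelihood for each component:
  P(Z=A)·p_A = 0.06 × 0.382515 = 0.0229509
  P(Z=B)·p_B = 0.83 × 0.0179711 = 0.014916
  P(Z=C)·p_C = 0.11 × 0.00127477 = 0.000140225
Evidence: 0.0229509 + 0.014916 + 0.000140225 = 0.0380071
So the posterior for Population A is 0.0229509 / 0.0380071 ≈ 0.6039.

0.6039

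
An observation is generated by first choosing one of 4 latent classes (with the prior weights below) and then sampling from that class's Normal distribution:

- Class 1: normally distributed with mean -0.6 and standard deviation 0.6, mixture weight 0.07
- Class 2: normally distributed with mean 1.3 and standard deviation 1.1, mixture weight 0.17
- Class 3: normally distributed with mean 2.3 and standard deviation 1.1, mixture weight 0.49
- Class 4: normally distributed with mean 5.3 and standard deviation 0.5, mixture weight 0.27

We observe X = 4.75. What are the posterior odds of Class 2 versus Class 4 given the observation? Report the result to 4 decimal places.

0.0038

Posterior odds = (π_i f_i(x)) / (π_j f_j(x)); the normalising sum cancels.
Evaluate each component's likelihood at the observed value:
  p_1 = 3.61447e-18
  p_2 = 0.00265148
  p_3 = 0.0303603
  p_4 = 0.435704
0.000450752 / 0.11764 ≈ 0.0038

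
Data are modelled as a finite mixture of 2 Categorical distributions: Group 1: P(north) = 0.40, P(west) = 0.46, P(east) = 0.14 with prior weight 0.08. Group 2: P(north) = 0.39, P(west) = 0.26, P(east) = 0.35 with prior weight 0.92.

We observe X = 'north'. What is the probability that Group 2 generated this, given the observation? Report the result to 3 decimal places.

0.918

By Bayes' theorem, P(k | x) = π_k f_k(x) / Σ_j π_j f_j(x).
Component likelihoods at x = 'north':
  L_1 = P(north | comp) = 0.40
  L_2 = P(north | comp) = 0.39
Unnormalised posteriors:
  π_1·L_1 = 0.08 × 0.4 = 0.032
  π_2·L_2 = 0.92 × 0.39 = 0.3588
Normaliser: 0.032 + 0.3588 = 0.3908
P(Group 2 | 'north') ≈ 0.918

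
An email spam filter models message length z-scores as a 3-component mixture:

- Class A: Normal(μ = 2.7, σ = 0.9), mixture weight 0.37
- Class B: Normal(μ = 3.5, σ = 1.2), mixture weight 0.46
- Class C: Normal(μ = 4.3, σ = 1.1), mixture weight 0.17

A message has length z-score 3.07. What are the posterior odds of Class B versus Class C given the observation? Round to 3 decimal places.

Only the two components matter; the odds are (w_i f_i(x)) / (w_j f_j(x)).
Component likelihoods at x = 3.07:
  f_A = (1/(0.9·√(2π)))·exp(−(3.07−2.7)²/(2·0.9²)) = 0.443269·exp(-0.08451) = 0.407349
  f_B = (1/(1.2·√(2π)))·exp(−(3.07−3.5)²/(2·1.2²)) = 0.332452·exp(-0.06420) = 0.311779
  f_C = (1/(1.1·√(2π)))·exp(−(3.07−4.3)²/(2·1.1²)) = 0.362675·exp(-0.62517) = 0.194094
Posterior odds = (w_B·f_B) / (w_C·f_C) = (0.46·0.311779) / (0.17·0.194094) = 0.143418 / 0.0329959 ≈ 4.347

4.347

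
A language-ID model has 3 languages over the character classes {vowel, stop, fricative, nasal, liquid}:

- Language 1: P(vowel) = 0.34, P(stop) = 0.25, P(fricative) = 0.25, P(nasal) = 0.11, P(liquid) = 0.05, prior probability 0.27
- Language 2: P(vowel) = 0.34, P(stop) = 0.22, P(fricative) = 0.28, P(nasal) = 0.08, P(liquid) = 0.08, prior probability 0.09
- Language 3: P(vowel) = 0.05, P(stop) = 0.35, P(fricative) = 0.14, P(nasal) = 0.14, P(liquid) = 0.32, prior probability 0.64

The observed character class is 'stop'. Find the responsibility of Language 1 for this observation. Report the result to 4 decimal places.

0.2168

Posterior ∝ prior × likelihood, so P(k | x) ∝ P(Z=k) f_k(x); normalise over all components.
Evaluate each component's likelihood at the observed value:
  L_1 = P(stop | comp) = 0.25
  L_2 = P(stop | comp) = 0.22
  L_3 = P(stop | comp) = 0.35
Prior × likelihood for each component:
  P(Z=1)·L_1 = 0.27 × 0.25 = 0.0675
  P(Z=2)·L_2 = 0.09 × 0.22 = 0.0198
  P(Z=3)·L_3 = 0.64 × 0.35 = 0.224
Denominator: 0.0675 + 0.0198 + 0.224 = 0.3113
P(Language 1 | data) = 0.0675 / 0.3113 ≈ 0.2168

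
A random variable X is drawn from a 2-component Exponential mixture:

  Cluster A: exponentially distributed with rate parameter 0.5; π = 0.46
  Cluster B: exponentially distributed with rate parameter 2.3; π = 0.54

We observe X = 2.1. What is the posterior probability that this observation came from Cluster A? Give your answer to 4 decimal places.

P(component k | x) = w_k·f_k(x) / marginal(x), where marginal(x) = Σ_j w_j·f_j(x).
Component likelihoods at x = 2.1:
  L_A = 0.5·e^(−0.5·2.1) = 0.5·e^(−1.0500) = 0.174969
  L_B = 2.3·e^(−2.3·2.1) = 2.3·e^(−4.8300) = 0.018369
Weight by the priors:
  w_A·L_A = 0.46 × 0.174969 = 0.0804857
  w_B·L_B = 0.54 × 0.018369 = 0.00991926
Evidence: 0.0804857 + 0.00991926 = 0.0904049
P(Cluster A | 2.1) ≈ 0.8903

0.8903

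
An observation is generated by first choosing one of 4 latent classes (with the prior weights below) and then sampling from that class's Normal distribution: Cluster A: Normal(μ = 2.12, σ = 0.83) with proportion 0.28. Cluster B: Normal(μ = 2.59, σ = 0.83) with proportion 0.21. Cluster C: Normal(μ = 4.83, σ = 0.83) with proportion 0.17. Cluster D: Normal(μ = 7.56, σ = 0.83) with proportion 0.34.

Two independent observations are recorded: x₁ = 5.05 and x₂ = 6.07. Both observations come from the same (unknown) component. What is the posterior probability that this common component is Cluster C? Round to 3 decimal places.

The responsibility of component k is π_k f_k(x) divided by Σ_j π_j f_j(x).
Since both observations come from the same component, the likelihood for component k is f_k(x₁)·f_k(x₂).
  p_A = [0.000945795] × [5.80482e-06] = 5.49017e-09
  p_B = [0.00594724] × [7.3203e-05] = 4.35356e-07
  p_C = [0.464062] × [0.157459] = 0.0730707
  p_D = [0.00496576] × [0.0959483] = 0.000476456
Unnormalised posteriors:
  π_A·p_A = 0.28 × 5.49017e-09 = 1.53725e-09
  π_B·p_B = 0.21 × 4.35356e-07 = 9.14247e-08
  π_C·p_C = 0.17 × 0.0730707 = 0.012422
  π_D·p_D = 0.34 × 0.000476456 = 0.000161995
Normaliser: 1.53725e-09 + 9.14247e-08 + 0.012422 + 0.000161995 = 0.0125841
P(Cluster C | x₁, x₂) = 0.012422 / 0.0125841 ≈ 0.987

0.987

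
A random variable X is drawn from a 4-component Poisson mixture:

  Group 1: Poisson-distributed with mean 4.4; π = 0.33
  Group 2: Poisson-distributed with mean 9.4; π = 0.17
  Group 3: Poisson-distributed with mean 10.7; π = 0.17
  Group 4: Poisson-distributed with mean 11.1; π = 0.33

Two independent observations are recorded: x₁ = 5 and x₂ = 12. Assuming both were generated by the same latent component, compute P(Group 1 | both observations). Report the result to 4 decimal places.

0.0370

P(component k | x) = w_k·f_k(x) / marginal(x), where marginal(x) = Σ_j w_j·f_j(x).
Since both observations come from the same component, the likelihood for component k is f_k(x₁)·f_k(x₂).
  L_1 = [0.168728] × [0.00134958] = 0.000227712
  L_2 = [0.0505929] × [0.0821919] = 0.00415833
  L_3 = [0.0263504] × [0.106003] = 0.00279321
  L_4 = [0.021221] × [0.110375] = 0.00234226
Multiply by the mixture weights:
  w_1·L_1 = 0.33 × 0.000227712 = 7.51449e-05
  w_2·L_2 = 0.17 × 0.00415833 = 0.000706916
  w_3·L_3 = 0.17 × 0.00279321 = 0.000474846
  w_4·L_4 = 0.33 × 0.00234226 = 0.000772945
Marginal: 7.51449e-05 + 0.000706916 + 0.000474846 + 0.000772945 = 0.00202985
P(Group 1 | data) ≈ 0.0370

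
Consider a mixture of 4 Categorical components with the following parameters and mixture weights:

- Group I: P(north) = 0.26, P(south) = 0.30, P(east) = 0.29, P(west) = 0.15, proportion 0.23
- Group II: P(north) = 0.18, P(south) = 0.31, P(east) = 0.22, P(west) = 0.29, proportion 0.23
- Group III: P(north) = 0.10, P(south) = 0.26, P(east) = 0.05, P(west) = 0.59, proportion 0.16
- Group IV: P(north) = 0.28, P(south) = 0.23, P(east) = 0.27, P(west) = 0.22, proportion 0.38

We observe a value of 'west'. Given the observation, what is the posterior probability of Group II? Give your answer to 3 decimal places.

Posterior ∝ prior × likelihood, so P(k | x) ∝ π_k f_k(x); normalise over all components.
Categorical probabilities:
  p_I = P(west | comp) = 0.15
  p_II = P(west | comp) = 0.29
  p_III = P(west | comp) = 0.59
  p_IV = P(west | comp) = 0.22
Prior × likelihood for each component:
  π_I·p_I = 0.23 × 0.15 = 0.0345
  π_II·p_II = 0.23 × 0.29 = 0.0667
  π_III·p_III = 0.16 × 0.59 = 0.0944
  π_IV·p_IV = 0.38 × 0.22 = 0.0836
Normaliser: 0.0345 + 0.0667 + 0.0944 + 0.0836 = 0.2792
Responsibility of Group II: 0.0667 / 0.2792 ≈ 0.239

0.239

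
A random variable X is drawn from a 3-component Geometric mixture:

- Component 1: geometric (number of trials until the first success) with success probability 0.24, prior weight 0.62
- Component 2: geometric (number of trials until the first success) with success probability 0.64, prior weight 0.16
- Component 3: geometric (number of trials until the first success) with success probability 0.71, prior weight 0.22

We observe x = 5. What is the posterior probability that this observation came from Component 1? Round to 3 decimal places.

Apply Bayes' rule: the posterior for each component is proportional to its prior times its likelihood at x.
Component likelihoods at x = 5:
  p_1 = 0.24·(1−0.24)^4 = 0.24·0.333622 = 0.0800692
  p_2 = 0.64·(1−0.64)^4 = 0.64·0.0167962 = 0.0107495
  p_3 = 0.71·(1−0.71)^4 = 0.71·0.00707281 = 0.0050217
Prior × likelihood for each component:
  π_1·p_1 = 0.62 × 0.0800692 = 0.0496429
  π_2·p_2 = 0.16 × 0.0107495 = 0.00171993
  π_3·p_3 = 0.22 × 0.0050217 = 0.00110477
Normaliser: 0.0496429 + 0.00171993 + 0.00110477 = 0.0524676
P(Component 1 | 5) = 0.0496429 / 0.0524676 ≈ 0.946

0.946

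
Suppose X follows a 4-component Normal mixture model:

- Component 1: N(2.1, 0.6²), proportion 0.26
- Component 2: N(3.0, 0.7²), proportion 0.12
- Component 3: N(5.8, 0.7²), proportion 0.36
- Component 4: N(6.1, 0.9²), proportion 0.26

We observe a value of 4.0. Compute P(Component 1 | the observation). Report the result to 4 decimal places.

P(component k | x) = π_k·f_k(x) / marginal(x), where marginal(x) = Σ_j π_j·f_j(x).
Evaluate each component's likelihood at the observed value:
  L_1 = (1/(0.6·√(2π)))·exp(−(4.0−2.1)²/(2·0.6²)) = 0.664904·exp(-5.01389) = 0.00441829
  L_2 = (1/(0.7·√(2π)))·exp(−(4.0−3.0)²/(2·0.7²)) = 0.569918·exp(-1.02041) = 0.205426
  L_3 = (1/(0.7·√(2π)))·exp(−(4.0−5.8)²/(2·0.7²)) = 0.569918·exp(-3.30612) = 0.0208921
  L_4 = (1/(0.9·√(2π)))·exp(−(4.0−6.1)²/(2·0.9²)) = 0.443269·exp(-2.72222) = 0.0291354
Unnormalised posteriors:
  π_1·L_1 = 0.26 × 0.00441829 = 0.00114876
  π_2·L_2 = 0.12 × 0.205426 = 0.0246511
  π_3·L_3 = 0.36 × 0.0208921 = 0.00752114
  π_4·L_4 = 0.26 × 0.0291354 = 0.00757521
Sum: 0.00114876 + 0.0246511 + 0.00752114 + 0.00757521 = 0.0408962
So the posterior for Component 1 is 0.00114876 / 0.0408962 ≈ 0.0281.

0.0281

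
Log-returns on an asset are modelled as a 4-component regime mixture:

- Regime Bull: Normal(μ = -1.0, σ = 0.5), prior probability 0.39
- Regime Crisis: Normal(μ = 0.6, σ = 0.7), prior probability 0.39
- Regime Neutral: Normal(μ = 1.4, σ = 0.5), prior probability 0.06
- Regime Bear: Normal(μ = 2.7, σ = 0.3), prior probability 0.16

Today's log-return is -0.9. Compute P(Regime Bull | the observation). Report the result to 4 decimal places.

0.9317

P(component k | x) = P(Z=k)·f_k(x) / marginal(x), where marginal(x) = Σ_j P(Z=j)·f_j(x).
Evaluate each component's likelihood at the observed value:
  L_Bull = (1/(0.5·√(2π)))·exp(−(-0.9−-1.0)²/(2·0.5²)) = 0.797885·exp(-0.02000) = 0.782085
  L_Crisis = (1/(0.7·√(2π)))·exp(−(-0.9−0.6)²/(2·0.7²)) = 0.569918·exp(-2.29592) = 0.057373
  L_Neutral = (1/(0.5·√(2π)))·exp(−(-0.9−1.4)²/(2·0.5²)) = 0.797885·exp(-10.58000) = 2.02817e-05
  L_Bear = (1/(0.3·√(2π)))·exp(−(-0.9−2.7)²/(2·0.3²)) = 1.329808·exp(-72.00000) = 7.15461e-32
Multiply by the mixture weights:
  P(Z=Bull)·L_Bull = 0.39 × 0.782085 = 0.305013
  P(Z=Crisis)·L_Crisis = 0.39 × 0.057373 = 0.0223755
  P(Z=Neutral)·L_Neutral = 0.06 × 2.02817e-05 = 1.2169e-06
  P(Z=Bear)·L_Bear = 0.16 × 7.15461e-32 = 1.14474e-32
Denominator: 0.305013 + 0.0223755 + 1.2169e-06 + 1.14474e-32 = 0.32739
Responsibility of Regime Bull: 0.305013 / 0.32739 ≈ 0.9317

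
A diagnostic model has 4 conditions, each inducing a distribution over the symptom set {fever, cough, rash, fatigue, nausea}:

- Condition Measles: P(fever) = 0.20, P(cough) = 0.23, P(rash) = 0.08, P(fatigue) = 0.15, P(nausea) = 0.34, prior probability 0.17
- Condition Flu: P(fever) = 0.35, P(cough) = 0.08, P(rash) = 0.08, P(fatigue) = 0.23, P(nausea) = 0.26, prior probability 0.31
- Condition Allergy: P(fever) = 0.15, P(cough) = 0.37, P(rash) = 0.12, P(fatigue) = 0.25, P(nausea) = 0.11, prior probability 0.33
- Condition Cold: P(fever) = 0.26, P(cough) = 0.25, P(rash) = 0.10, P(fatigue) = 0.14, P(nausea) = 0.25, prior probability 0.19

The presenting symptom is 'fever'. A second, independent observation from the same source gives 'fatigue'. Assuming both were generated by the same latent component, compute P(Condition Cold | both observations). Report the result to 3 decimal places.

0.140

Apply Bayes' rule: the posterior for each component is proportional to its prior times its likelihood at x.
Since both observations come from the same component, the likelihood for component k is f_k(x₁)·f_k(x₂).
  L_Measles = [0.2] × [0.15] = 0.03
  L_Flu = [0.35] × [0.23] = 0.0805
  L_Allergy = [0.15] × [0.25] = 0.0375
  L_Cold = [0.26] × [0.14] = 0.0364
Unnormalised posteriors:
  w_Measles·L_Measles = 0.17 × 0.03 = 0.0051
  w_Flu·L_Flu = 0.31 × 0.0805 = 0.024955
  w_Allergy·L_Allergy = 0.33 × 0.0375 = 0.012375
  w_Cold·L_Cold = 0.19 × 0.0364 = 0.006916
Marginal: 0.0051 + 0.024955 + 0.012375 + 0.006916 = 0.049346
So the posterior for Condition Cold is 0.006916 / 0.049346 ≈ 0.140.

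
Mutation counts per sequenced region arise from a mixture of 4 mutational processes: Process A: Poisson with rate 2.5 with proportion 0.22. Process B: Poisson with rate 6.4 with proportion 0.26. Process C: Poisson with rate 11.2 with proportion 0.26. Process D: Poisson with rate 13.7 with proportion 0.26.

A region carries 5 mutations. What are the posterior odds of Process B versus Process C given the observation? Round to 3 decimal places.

7.403

The posterior odds equal the prior odds times the likelihood ratio: (π_i/π_j)·(f_i(x)/f_j(x)).
Evaluate each component's likelihood at the observed value:
  f_A = 0.0668009
  f_B = 0.148674
  f_C = 0.0200822
  f_D = 0.00451427
Posterior odds = (π_B·f_B) / (π_C·f_C) = (0.26·0.148674) / (0.26·0.0200822) = 0.0386551 / 0.00522136 ≈ 7.403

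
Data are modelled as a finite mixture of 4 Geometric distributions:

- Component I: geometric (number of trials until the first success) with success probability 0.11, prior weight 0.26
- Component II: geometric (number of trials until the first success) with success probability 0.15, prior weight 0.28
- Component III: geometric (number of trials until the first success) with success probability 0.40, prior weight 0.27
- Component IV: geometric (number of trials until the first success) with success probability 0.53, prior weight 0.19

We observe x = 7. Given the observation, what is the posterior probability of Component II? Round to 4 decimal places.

Apply Bayes' rule: the posterior for each component is proportional to its prior times its likelihood at x.
Geometric probabilities:
  L_I = 0.11·(1−0.11)^6 = 0.11·0.496981 = 0.0546679
  L_II = 0.15·(1−0.15)^6 = 0.15·0.37715 = 0.0565724
  L_III = 0.40·(1−0.40)^6 = 0.40·0.046656 = 0.0186624
  L_IV = 0.53·(1−0.53)^6 = 0.53·0.0107792 = 0.00571298
Weight by the priors:
  w_I·L_I = 0.26 × 0.0546679 = 0.0142137
  w_II·L_II = 0.28 × 0.0565724 = 0.0158403
  w_III·L_III = 0.27 × 0.0186624 = 0.00503885
  w_IV·L_IV = 0.19 × 0.00571298 = 0.00108547
Marginal: 0.0142137 + 0.0158403 + 0.00503885 + 0.00108547 = 0.0361783
Responsibility of Component II: 0.0158403 / 0.0361783 ≈ 0.4378

0.4378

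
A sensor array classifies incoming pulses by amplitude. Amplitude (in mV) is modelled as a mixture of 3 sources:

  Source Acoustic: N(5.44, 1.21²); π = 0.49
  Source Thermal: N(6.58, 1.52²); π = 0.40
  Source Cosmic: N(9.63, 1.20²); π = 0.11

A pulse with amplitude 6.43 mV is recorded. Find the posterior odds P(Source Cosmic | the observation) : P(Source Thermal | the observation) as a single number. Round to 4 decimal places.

0.0100

The posterior odds equal the prior odds times the likelihood ratio: (π_i/π_j)·(f_i(x)/f_j(x)).
Normal densities:
  L_Acoustic = (1/(1.21·√(2π)))·exp(−(6.43−5.44)²/(2·1.21²)) = 0.329704·exp(-0.33471) = 0.235918
  L_Thermal = (1/(1.52·√(2π)))·exp(−(6.43−6.58)²/(2·1.52²)) = 0.262462·exp(-0.00487) = 0.261187
  L_Cosmic = (1/(1.20·√(2π)))·exp(−(6.43−9.63)²/(2·1.20²)) = 0.332452·exp(-3.55556) = 0.00949666
Odds = (0.11/0.40) × (0.00949666/0.261187) = 0.275 × 0.0363596 ≈ 0.0100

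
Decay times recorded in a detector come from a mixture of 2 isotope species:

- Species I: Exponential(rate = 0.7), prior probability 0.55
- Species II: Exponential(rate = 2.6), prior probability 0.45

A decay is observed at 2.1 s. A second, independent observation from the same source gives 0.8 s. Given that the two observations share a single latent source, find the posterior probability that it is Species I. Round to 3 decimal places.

The responsibility of component k is π_k f_k(x) divided by Σ_j π_j f_j(x).
Since both observations come from the same component, the likelihood for component k is f_k(x₁)·f_k(x₂).
  p_I = [0.160948] × [0.399846] = 0.0643544
  p_II = [0.0110592] × [0.324819] = 0.00359225
Multiply by the mixture weights:
  π_I·p_I = 0.55 × 0.0643544 = 0.0353949
  π_II·p_II = 0.45 × 0.00359225 = 0.00161651
Sum: 0.0353949 + 0.00161651 = 0.0370114
P(Species I | x) = 0.0353949 / 0.0370114 ≈ 0.956

0.956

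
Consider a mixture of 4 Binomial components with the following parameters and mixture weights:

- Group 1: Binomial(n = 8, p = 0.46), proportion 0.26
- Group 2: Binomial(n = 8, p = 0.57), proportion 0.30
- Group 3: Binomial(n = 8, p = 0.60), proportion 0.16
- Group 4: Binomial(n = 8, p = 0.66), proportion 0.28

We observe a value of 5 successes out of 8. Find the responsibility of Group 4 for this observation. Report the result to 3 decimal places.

By Bayes' theorem, P(k | x) = w_k f_k(x) / Σ_j w_j f_j(x).
Evaluate each component's likelihood at the observed value:
  p_1 = 0.181618
  p_2 = 0.267897
  p_3 = 0.278692
  p_4 = 0.275641
Unnormalised posteriors:
  w_1·p_1 = 0.26 × 0.181618 = 0.0472206
  w_2·p_2 = 0.30 × 0.267897 = 0.0803691
  w_3·p_3 = 0.16 × 0.278692 = 0.0445907
  w_4·p_4 = 0.28 × 0.275641 = 0.0771796
Evidence: 0.0472206 + 0.0803691 + 0.0445907 + 0.0771796 = 0.24936
P(Group 4 | the observation) = 0.0771796 / 0.24936 ≈ 0.310

0.310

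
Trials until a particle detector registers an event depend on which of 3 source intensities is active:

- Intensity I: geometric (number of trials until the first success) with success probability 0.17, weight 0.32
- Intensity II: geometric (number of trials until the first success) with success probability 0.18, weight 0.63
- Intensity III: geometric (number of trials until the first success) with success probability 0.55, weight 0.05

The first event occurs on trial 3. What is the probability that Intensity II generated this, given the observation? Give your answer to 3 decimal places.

0.639

P(component k | x) = π_k·f_k(x) / marginal(x), where marginal(x) = Σ_j π_j·f_j(x).
Evaluate each component's likelihood at the observed value:
  p_I = 0.17·(1−0.17)^2 = 0.17·0.6889 = 0.117113
  p_II = 0.18·(1−0.18)^2 = 0.18·0.6724 = 0.121032
  p_III = 0.55·(1−0.55)^2 = 0.55·0.2025 = 0.111375
Prior × likelihood for each component:
  π_I·p_I = 0.32 × 0.117113 = 0.0374762
  π_II·p_II = 0.63 × 0.121032 = 0.0762502
  π_III·p_III = 0.05 × 0.111375 = 0.00556875
Evidence: 0.0374762 + 0.0762502 + 0.00556875 = 0.119295
P(Intensity II | x) ≈ 0.639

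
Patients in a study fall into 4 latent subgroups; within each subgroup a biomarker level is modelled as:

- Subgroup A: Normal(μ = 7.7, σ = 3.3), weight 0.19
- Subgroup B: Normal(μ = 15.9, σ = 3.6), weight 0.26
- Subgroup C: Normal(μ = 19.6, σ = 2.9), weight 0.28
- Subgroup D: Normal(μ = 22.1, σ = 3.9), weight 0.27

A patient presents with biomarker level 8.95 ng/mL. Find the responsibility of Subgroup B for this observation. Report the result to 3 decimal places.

The responsibility of component k is w_k f_k(x) divided by Σ_j w_j f_j(x).
Normal densities:
  f_A = 0.112523
  f_B = 0.0171906
  f_C = 0.000162155
  f_D = 0.000347615
Prior × likelihood for each component:
  w_A·f_A = 0.19 × 0.112523 = 0.0213793
  w_B·f_B = 0.26 × 0.0171906 = 0.00446955
  w_C·f_C = 0.28 × 0.000162155 = 4.54033e-05
  w_D·f_D = 0.27 × 0.000347615 = 9.3856e-05
Denominator: 0.0213793 + 0.00446955 + 4.54033e-05 + 9.3856e-05 = 0.0259881
Responsibility of Subgroup B: 0.00446955 / 0.0259881 ≈ 0.172

0.172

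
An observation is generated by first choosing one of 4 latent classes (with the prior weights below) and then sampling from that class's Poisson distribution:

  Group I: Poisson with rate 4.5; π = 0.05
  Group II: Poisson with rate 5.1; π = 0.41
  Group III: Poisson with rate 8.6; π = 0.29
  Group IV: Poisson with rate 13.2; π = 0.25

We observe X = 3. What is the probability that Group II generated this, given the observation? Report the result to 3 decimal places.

0.795

By Bayes' theorem, P(k | x) = π_k f_k(x) / Σ_j π_j f_j(x).
Evaluate each component's likelihood at the observed value:
  L_I = e^(−4.5)·4.5^3/3! = 0.168718
  L_II = e^(−5.1)·5.1^3/3! = 0.13479
  L_III = e^(−8.6)·8.6^3/3! = 0.0195169
  L_IV = e^(−13.2)·13.2^3/3! = 0.000709387
Prior × likelihood for each component:
  π_I·L_I = 0.05 × 0.168718 = 0.00843589
  π_II·L_II = 0.41 × 0.13479 = 0.0552639
  π_III·L_III = 0.29 × 0.0195169 = 0.00565991
  π_IV·L_IV = 0.25 × 0.000709387 = 0.000177347
Denominator: 0.00843589 + 0.0552639 + 0.00565991 + 0.000177347 = 0.069537
So the posterior for Group II is 0.0552639 / 0.069537 ≈ 0.795.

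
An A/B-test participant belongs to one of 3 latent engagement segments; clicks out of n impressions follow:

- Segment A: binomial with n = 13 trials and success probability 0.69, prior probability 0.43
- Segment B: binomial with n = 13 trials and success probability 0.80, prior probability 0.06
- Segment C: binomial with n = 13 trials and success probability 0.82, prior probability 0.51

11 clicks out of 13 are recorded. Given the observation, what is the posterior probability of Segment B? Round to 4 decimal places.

0.0745

Posterior ∝ prior × likelihood, so P(k | x) ∝ w_k f_k(x); normalise over all components.
Binomial probabilities:
  f_A = 0.12652
  f_B = 0.268006
  f_C = 0.284834
Prior × likelihood for each component:
  w_A·f_A = 0.43 × 0.12652 = 0.0544035
  w_B·f_B = 0.06 × 0.268006 = 0.0160804
  w_C·f_C = 0.51 × 0.284834 = 0.145265
Sum: 0.0544035 + 0.0160804 + 0.145265 = 0.215749
Responsibility of Segment B: 0.0160804 / 0.215749 ≈ 0.0745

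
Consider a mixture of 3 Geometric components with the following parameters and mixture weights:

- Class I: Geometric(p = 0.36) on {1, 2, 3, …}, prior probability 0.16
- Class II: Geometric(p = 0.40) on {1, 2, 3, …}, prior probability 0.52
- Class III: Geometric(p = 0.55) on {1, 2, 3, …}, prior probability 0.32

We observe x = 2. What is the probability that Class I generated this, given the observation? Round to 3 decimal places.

0.153

P(component k | x) = P(Z=k)·f_k(x) / marginal(x), where marginal(x) = Σ_j P(Z=j)·f_j(x).
Component likelihoods at x = 2:
  p_I = 0.2304
  p_II = 0.24
  p_III = 0.2475
Weight by the priors:
  P(Z=I)·p_I = 0.16 × 0.2304 = 0.036864
  P(Z=II)·p_II = 0.52 × 0.24 = 0.1248
  P(Z=III)·p_III = 0.32 × 0.2475 = 0.0792
Normaliser: 0.036864 + 0.1248 + 0.0792 = 0.240864
Responsibility of Class I: 0.036864 / 0.240864 ≈ 0.153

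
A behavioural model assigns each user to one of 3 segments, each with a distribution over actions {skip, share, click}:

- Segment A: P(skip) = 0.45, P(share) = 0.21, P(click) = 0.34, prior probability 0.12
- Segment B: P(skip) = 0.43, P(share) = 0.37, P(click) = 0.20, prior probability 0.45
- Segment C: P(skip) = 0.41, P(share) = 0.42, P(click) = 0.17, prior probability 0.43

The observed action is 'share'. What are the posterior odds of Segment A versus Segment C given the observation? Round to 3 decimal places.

Only the two components matter; the odds are (π_i f_i(x)) / (π_j f_j(x)).
Categorical probabilities:
  L_A = P(share | comp) = 0.21
  L_B = P(share | comp) = 0.37
  L_C = P(share | comp) = 0.42
0.0252 / 0.1806 ≈ 0.140

0.140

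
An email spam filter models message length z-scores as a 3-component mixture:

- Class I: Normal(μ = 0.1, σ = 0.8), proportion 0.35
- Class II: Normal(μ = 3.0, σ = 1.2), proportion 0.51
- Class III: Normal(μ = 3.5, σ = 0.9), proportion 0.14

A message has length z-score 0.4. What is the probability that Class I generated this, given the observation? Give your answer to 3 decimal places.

0.909

P(component k | x) = w_k·f_k(x) / marginal(x), where marginal(x) = Σ_j w_j·f_j(x).
Evaluate each component's likelihood at the observed value:
  L_I = 0.464819
  L_II = 0.0317939
  L_III = 0.00117595
Prior × likelihood for each component:
  w_I·L_I = 0.35 × 0.464819 = 0.162687
  w_II·L_II = 0.51 × 0.0317939 = 0.0162149
  w_III·L_III = 0.14 × 0.00117595 = 0.000164633
Evidence: 0.162687 + 0.0162149 + 0.000164633 = 0.179066
P(Class I | the observation) ≈ 0.909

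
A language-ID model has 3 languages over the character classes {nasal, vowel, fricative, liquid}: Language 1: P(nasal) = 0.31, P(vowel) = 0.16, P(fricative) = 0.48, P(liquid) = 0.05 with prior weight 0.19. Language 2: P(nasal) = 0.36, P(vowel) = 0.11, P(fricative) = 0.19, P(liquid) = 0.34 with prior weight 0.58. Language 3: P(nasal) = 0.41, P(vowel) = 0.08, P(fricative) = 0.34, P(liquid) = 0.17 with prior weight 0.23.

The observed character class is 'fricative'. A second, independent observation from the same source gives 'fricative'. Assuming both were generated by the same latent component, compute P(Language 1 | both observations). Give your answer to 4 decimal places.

By Bayes' theorem, P(k | x) = P(Z=k) f_k(x) / Σ_j P(Z=j) f_j(x).
Since both observations come from the same component, the likelihood for component k is f_k(x₁)·f_k(x₂).
  p_1 = [P(fricative | comp) = 0.48] × [0.48] = 0.2304
  p_2 = [P(fricative | comp) = 0.19] × [0.19] = 0.0361
  p_3 = [P(fricative | comp) = 0.34] × [0.34] = 0.1156
Weight by the priors:
  P(Z=1)·p_1 = 0.19 × 0.2304 = 0.043776
  P(Z=2)·p_2 = 0.58 × 0.0361 = 0.020938
  P(Z=3)·p_3 = 0.23 × 0.1156 = 0.026588
Normaliser: 0.043776 + 0.020938 + 0.026588 = 0.091302
Responsibility of Language 1: 0.043776 / 0.091302 ≈ 0.4795

0.4795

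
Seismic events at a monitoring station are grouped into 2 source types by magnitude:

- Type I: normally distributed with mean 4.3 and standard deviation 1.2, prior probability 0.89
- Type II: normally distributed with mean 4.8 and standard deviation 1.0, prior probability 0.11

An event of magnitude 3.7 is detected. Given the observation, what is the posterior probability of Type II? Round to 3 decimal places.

0.084

The responsibility of component k is P(Z=k) f_k(x) divided by Σ_j P(Z=j) f_j(x).
Component likelihoods at x = 3.7:
  p_I = 0.293388
  p_II = 0.217852
Weight by the priors:
  P(Z=I)·p_I = 0.89 × 0.293388 = 0.261115
  P(Z=II)·p_II = 0.11 × 0.217852 = 0.0239637
Denominator: 0.261115 + 0.0239637 = 0.285079
P(Type II | x) = 0.0239637 / 0.285079 ≈ 0.084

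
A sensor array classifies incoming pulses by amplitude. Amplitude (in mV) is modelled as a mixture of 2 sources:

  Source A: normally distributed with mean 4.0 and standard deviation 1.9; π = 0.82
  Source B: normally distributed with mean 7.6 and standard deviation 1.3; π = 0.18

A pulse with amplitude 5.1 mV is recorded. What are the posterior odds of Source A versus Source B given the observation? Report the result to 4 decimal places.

16.7497

Since P(k|x) ∝ P(Z=k) f_k(x), the posterior odds are P(Z=i) f_i(x) / (P(Z=j) f_j(x)).
Normal densities:
  p_A = 0.177571
  p_B = 0.0482956
Odds = (0.82/0.18) × (0.177571/0.0482956) = 4.55556 × 3.67676 ≈ 16.7497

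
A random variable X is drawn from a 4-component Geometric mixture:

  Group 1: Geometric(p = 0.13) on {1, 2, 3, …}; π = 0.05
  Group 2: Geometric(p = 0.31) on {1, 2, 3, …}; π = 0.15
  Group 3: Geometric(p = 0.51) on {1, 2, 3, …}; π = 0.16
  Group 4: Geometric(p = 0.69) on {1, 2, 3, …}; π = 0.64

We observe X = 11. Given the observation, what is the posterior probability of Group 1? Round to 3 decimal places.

0.572

P(component k | x) = w_k·f_k(x) / marginal(x), where marginal(x) = Σ_j w_j·f_j(x).
Geometric probabilities:
  L_1 = 0.032295
  L_2 = 0.0075832
  L_3 = 0.000406941
  L_4 = 5.65544e-06
Prior × likelihood for each component:
  w_1·L_1 = 0.05 × 0.032295 = 0.00161475
  w_2·L_2 = 0.15 × 0.0075832 = 0.00113748
  w_3·L_3 = 0.16 × 0.000406941 = 6.51105e-05
  w_4·L_4 = 0.64 × 5.65544e-06 = 3.61948e-06
Marginal: 0.00161475 + 0.00113748 + 6.51105e-05 + 3.61948e-06 = 0.00282096
So the posterior for Group 1 is 0.00161475 / 0.00282096 ≈ 0.572.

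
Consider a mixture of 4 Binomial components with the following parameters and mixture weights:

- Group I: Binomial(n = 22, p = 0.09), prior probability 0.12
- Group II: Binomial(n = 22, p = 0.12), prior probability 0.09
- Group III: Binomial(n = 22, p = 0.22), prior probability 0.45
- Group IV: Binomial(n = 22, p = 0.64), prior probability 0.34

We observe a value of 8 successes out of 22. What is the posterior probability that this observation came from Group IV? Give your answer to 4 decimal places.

Apply Bayes' rule: the posterior for each component is proportional to its prior times its likelihood at x.
Evaluate each component's likelihood at the observed value:
  f_I = C(22,8)·0.09^8·0.91^14 = 319770·4.30467e-09·0.267042 = 0.000367585
  f_II = C(22,8)·0.12^8·0.88^14 = 319770·4.29982e-08·0.167016 = 0.00229639
  f_III = C(22,8)·0.22^8·0.78^14 = 319770·5.48759e-06·0.0308549 = 0.0541432
  f_IV = C(22,8)·0.64^8·0.36^14 = 319770·0.0281475·6.14094e-07 = 0.00552729
Multiply by the mixture weights:
  w_I·f_I = 0.12 × 0.000367585 = 4.41101e-05
  w_II·f_II = 0.09 × 0.00229639 = 0.000206675
  w_III·f_III = 0.45 × 0.0541432 = 0.0243644
  w_IV·f_IV = 0.34 × 0.00552729 = 0.00187928
Denominator: 4.41101e-05 + 0.000206675 + 0.0243644 + 0.00187928 = 0.0264945
P(Group IV | x) = 0.00187928 / 0.0264945 ≈ 0.0709

0.0709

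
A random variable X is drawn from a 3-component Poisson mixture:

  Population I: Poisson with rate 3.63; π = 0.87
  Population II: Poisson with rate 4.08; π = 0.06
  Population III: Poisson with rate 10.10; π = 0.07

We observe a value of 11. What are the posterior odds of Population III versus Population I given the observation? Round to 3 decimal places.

Only the two components matter; the odds are (P(Z=i) f_i(x)) / (P(Z=j) f_j(x)).
Component likelihoods at x = 11:
  p_I = 0.000957918
  p_II = 0.00220894
  p_III = 0.114817
Posterior odds = (P(Z=III)·p_III) / (P(Z=I)·p_I) = (0.07·0.114817) / (0.87·0.000957918) = 0.00803717 / 0.000833388 ≈ 9.644

9.644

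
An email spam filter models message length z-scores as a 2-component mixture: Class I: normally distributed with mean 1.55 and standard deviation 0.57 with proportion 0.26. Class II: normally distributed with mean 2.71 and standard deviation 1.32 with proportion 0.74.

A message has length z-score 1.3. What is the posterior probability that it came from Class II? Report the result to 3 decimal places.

The responsibility of component k is π_k f_k(x) divided by Σ_j π_j f_j(x).
Evaluate each component's likelihood at the observed value:
  p_I = 0.635716
  p_II = 0.170832
Unnormalised posteriors:
  π_I·p_I = 0.26 × 0.635716 = 0.165286
  π_II·p_II = 0.74 × 0.170832 = 0.126415
Denominator: 0.165286 + 0.126415 = 0.291702
So the posterior for Class II is 0.126415 / 0.291702 ≈ 0.433.

0.433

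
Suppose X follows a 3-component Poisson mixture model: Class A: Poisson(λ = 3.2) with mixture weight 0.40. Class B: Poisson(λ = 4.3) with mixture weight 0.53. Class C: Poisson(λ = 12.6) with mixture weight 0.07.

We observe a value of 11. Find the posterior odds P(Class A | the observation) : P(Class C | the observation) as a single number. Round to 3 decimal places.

Only the two components matter; the odds are (w_i f_i(x)) / (w_j f_j(x)).
Evaluate each component's likelihood at the observed value:
  L_A = e^(−3.2)·3.2^11/11! = 0.000367919
  L_B = e^(−4.3)·4.3^11/11! = 0.00315886
  L_C = e^(−12.6)·12.6^11/11! = 0.107352
Posterior odds = (w_A·L_A) / (w_C·L_C) = (0.40·0.000367919) / (0.07·0.107352) = 0.000147167 / 0.00751463 ≈ 0.020

0.020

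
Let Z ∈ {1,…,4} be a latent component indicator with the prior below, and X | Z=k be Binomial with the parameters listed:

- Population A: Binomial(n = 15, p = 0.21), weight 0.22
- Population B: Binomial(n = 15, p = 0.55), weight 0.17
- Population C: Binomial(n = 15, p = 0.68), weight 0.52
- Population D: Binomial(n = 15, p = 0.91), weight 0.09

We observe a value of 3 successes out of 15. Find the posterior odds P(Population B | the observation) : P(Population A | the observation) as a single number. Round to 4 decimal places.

0.0162

The posterior odds equal the prior odds times the likelihood ratio: (w_i/w_j)·(f_i(x)/f_j(x)).
Binomial probabilities:
  L_A = C(15,3)·0.21^3·0.79^12 = 455·0.009261·0.0590915 = 0.248997
  L_B = C(15,3)·0.55^3·0.45^12 = 455·0.166375·6.89525e-05 = 0.00521975
  L_C = C(15,3)·0.68^3·0.32^12 = 455·0.314432·1.15292e-06 = 0.000164945
  L_D = C(15,3)·0.91^3·0.09^12 = 455·0.753571·2.8243e-13 = 9.6838e-11
Posterior odds = (w_B·L_B) / (w_A·L_A) = (0.17·0.00521975) / (0.22·0.248997) = 0.000887357 / 0.0547794 ≈ 0.0162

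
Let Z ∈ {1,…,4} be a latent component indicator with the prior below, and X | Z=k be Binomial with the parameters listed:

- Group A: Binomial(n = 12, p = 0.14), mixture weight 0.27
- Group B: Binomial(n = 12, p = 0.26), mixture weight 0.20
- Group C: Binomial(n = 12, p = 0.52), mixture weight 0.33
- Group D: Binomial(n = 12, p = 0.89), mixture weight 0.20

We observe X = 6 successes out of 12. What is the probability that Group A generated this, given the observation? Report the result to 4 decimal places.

0.0090

P(component k | x) = w_k·f_k(x) / marginal(x), where marginal(x) = Σ_j w_j·f_j(x).
Evaluate each component's likelihood at the observed value:
  p_A = 0.00281469
  p_B = 0.0468708
  p_C = 0.223429
  p_D = 0.00081352
Multiply by the mixture weights:
  w_A·p_A = 0.27 × 0.00281469 = 0.000759967
  w_B·p_B = 0.20 × 0.0468708 = 0.00937416
  w_C·p_C = 0.33 × 0.223429 = 0.0737316
  w_D·p_D = 0.20 × 0.00081352 = 0.000162704
Sum: 0.000759967 + 0.00937416 + 0.0737316 + 0.000162704 = 0.0840284
P(Group A | 6 successes out of 12) ≈ 0.0090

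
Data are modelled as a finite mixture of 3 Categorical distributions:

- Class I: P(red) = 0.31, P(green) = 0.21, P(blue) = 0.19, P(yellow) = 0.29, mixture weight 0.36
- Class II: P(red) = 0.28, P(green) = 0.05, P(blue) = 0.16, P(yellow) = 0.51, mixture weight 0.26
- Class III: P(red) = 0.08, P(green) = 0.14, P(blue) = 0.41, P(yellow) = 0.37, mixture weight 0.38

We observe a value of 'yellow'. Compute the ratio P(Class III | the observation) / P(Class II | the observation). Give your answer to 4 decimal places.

1.0603

Posterior odds = (π_i f_i(x)) / (π_j f_j(x)); the normalising sum cancels.
Component likelihoods at x = 'yellow':
  p_I = 0.29
  p_II = 0.51
  p_III = 0.37
Posterior odds = (π_III·p_III) / (π_II·p_II) = (0.38·0.37) / (0.26·0.51) = 0.1406 / 0.1326 ≈ 1.0603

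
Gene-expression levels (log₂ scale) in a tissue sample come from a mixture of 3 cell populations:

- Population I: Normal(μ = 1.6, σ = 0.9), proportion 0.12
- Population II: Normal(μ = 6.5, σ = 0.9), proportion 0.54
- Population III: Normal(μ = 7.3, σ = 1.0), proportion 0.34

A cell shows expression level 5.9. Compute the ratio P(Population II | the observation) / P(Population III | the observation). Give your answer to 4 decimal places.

3.7651

Posterior odds = (π_i f_i(x)) / (π_j f_j(x)); the normalising sum cancels.
Normal densities:
  L_I = 4.89568e-06
  L_II = 0.354942
  L_III = 0.149727
Odds = (0.54/0.34) × (0.354942/0.149727) = 1.58824 × 2.37059 ≈ 3.7651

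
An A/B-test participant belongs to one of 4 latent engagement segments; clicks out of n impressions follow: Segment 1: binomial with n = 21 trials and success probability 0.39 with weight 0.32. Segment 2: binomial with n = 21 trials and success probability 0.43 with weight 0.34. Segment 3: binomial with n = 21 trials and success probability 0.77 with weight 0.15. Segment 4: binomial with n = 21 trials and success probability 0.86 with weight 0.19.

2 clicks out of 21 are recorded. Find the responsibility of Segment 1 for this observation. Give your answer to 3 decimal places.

The responsibility of component k is π_k f_k(x) divided by Σ_j π_j f_j(x).
Component likelihoods at x = 2 clicks out of 21:
  f_1 = C(21,2)·0.39^2·0.61^19 = 210·0.1521·8.34194e-05 = 0.0026645
  f_2 = C(21,2)·0.43^2·0.57^19 = 210·0.1849·2.29944e-05 = 0.00089285
  f_3 = C(21,2)·0.77^2·0.23^19 = 210·0.5929·7.46155e-13 = 9.2903e-11
  f_4 = C(21,2)·0.86^2·0.14^19 = 210·0.7396·5.9763e-17 = 9.28216e-15
Prior × likelihood for each component:
  π_1·f_1 = 0.32 × 0.0026645 = 0.000852639
  π_2·f_2 = 0.34 × 0.00089285 = 0.000303569
  π_3·f_3 = 0.15 × 9.2903e-11 = 1.39354e-11
  π_4·f_4 = 0.19 × 9.28216e-15 = 1.76361e-15
Evidence: 0.000852639 + 0.000303569 + 1.39354e-11 + 1.76361e-15 = 0.00115621
So the posterior for Segment 1 is 0.000852639 / 0.00115621 ≈ 0.737.

0.737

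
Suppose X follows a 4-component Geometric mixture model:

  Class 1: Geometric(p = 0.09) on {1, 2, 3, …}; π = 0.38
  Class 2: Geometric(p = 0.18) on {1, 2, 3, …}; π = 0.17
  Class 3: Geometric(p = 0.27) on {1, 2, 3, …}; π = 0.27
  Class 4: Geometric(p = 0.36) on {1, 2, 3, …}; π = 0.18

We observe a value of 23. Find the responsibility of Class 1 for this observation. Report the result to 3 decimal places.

By Bayes' theorem, P(k | x) = π_k f_k(x) / Σ_j π_j f_j(x).
Component likelihoods at x = 23:
  L_1 = 0.0113019
  L_2 = 0.00228653
  L_3 = 0.000265746
  L_4 = 1.96003e-05
Unnormalised posteriors:
  π_1·L_1 = 0.38 × 0.0113019 = 0.00429474
  π_2·L_2 = 0.17 × 0.00228653 = 0.00038871
  π_3·L_3 = 0.27 × 0.000265746 = 7.17514e-05
  π_4·L_4 = 0.18 × 1.96003e-05 = 3.52805e-06
Evidence: 0.00429474 + 0.00038871 + 7.17514e-05 + 3.52805e-06 = 0.00475873
So the posterior for Class 1 is 0.00429474 / 0.00475873 ≈ 0.902.

0.902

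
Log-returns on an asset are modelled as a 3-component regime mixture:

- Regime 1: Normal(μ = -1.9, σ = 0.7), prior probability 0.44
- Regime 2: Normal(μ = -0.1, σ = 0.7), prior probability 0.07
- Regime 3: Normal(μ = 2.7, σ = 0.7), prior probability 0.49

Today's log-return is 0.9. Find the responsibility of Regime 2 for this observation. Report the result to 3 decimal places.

Posterior ∝ prior × likelihood, so P(k | x) ∝ π_k f_k(x); normalise over all components.
Evaluate each component's likelihood at the observed value:
  L_1 = 0.000191186
  L_2 = 0.205426
  L_3 = 0.0208921
Unnormalised posteriors:
  π_1·L_1 = 0.44 × 0.000191186 = 8.41219e-05
  π_2·L_2 = 0.07 × 0.205426 = 0.0143798
  π_3·L_3 = 0.49 × 0.0208921 = 0.0102371
Sum: 8.41219e-05 + 0.0143798 + 0.0102371 = 0.024701
P(Regime 2 | x) ≈ 0.582

0.582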